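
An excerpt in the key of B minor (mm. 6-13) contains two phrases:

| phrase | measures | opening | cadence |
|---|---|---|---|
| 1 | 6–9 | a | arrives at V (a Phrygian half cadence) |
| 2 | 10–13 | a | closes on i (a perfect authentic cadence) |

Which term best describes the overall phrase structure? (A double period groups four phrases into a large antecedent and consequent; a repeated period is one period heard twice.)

Phrase 1 ends with a Phrygian half cadence (weaker) and phrase 2 with a perfect authentic cadence (stronger): antecedent + consequent = a period.
The two phrases open with the same material (a / a), so the period is parallel.

parallel period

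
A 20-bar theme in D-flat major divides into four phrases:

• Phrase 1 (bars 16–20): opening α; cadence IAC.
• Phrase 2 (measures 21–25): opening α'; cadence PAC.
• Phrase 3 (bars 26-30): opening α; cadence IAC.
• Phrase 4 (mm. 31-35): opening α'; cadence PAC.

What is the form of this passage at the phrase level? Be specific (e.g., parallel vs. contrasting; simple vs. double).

The cadence pattern IAC–PAC–IAC–PAC is weak–strong twice, and phrases 3–4 restate phrases 1–2: a period heard twice, not a double period (which would end weakly at phrase 2).

repeated period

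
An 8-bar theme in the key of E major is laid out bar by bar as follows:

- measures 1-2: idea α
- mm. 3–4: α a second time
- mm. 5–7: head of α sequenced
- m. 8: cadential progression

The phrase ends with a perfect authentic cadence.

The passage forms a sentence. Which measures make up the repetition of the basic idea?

measures 3–4

The presentation of a sentence is the basic idea (bars 1–2) plus its repetition (measures 3–4); the repetition of the basic idea is therefore bars 3–4.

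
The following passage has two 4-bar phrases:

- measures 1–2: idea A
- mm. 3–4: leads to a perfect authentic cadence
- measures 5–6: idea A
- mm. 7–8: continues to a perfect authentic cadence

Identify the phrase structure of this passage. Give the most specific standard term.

Both phrases have the same opening (A) and the same cadence (perfect authentic cadence): the second is a restatement, not a consequent, so this is a repeated phrase rather than a period.

repeated phrase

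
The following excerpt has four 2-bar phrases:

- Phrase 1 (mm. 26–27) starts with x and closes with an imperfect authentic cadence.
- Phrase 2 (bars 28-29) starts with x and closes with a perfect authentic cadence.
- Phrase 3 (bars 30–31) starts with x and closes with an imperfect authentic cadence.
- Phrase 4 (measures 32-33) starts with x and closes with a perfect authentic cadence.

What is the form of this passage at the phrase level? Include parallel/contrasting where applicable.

repeated period

The cadence pattern IAC–PAC–IAC–PAC is weak–strong twice, and phrases 3–4 restate phrases 1–2: a period heard twice, not a double period (which would end weakly at phrase 2).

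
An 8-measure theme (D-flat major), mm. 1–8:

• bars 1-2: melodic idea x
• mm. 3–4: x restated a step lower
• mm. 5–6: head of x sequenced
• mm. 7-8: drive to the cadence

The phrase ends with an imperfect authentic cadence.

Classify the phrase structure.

Basic idea (mm. 1-2) + its repetition (mm. 3-4) form the presentation; fragmentation and cadence (mm. 5–8) form the continuation — the 8-bar whole is a sentence.

sentence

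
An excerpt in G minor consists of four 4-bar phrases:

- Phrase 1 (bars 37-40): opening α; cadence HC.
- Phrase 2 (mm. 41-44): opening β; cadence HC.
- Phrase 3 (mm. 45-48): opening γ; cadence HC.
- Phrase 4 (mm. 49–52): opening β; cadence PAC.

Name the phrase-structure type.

Four phrases in two halves: the first half (measures 37–44) ends with a half cadence, the second (bars 45–52) with a perfect authentic cadence — a large antecedent–consequent pair, i.e. a double period.
Phrase 3 begins with different material from phrase 1, making it contrasting.

contrasting double period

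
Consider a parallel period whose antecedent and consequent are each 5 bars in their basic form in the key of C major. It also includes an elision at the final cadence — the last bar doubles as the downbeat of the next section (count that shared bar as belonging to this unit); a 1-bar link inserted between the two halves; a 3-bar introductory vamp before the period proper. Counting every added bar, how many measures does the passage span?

Basic parallel period: 5 + 5 = 10 bars.
10 (basic form) + 1 (link) + 3 (introduction) = 14.
The elision shares a bar with the next section but does not change this unit's count.

14 measures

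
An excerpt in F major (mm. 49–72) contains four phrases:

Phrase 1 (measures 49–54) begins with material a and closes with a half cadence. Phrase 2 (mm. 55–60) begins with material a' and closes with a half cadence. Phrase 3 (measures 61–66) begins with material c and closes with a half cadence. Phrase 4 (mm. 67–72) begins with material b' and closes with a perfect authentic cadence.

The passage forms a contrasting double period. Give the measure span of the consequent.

measures 61–72

In a double period the four phrases pair into a large antecedent (phrases 1–2, ending half cadence) and a large consequent (phrases 3–4, ending perfect authentic cadence). The consequent spans mm. 61–72.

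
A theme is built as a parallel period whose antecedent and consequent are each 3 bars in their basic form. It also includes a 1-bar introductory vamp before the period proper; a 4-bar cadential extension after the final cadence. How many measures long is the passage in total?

Basic parallel period: 3 + 3 = 6 bars.
6 (basic form) + 1 (introduction) + 4 (cadential extension) = 11.

11 measures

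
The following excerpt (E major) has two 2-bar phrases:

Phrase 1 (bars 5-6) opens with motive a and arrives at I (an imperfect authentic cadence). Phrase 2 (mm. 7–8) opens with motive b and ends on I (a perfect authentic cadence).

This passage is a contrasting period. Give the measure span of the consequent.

measures 7–8

The antecedent is the phrase ending with the weaker cadence (imperfect authentic cadence, phrase 1) and the consequent the one ending more conclusively (perfect authentic cadence, phrase 2); the consequent is mm. 7–8.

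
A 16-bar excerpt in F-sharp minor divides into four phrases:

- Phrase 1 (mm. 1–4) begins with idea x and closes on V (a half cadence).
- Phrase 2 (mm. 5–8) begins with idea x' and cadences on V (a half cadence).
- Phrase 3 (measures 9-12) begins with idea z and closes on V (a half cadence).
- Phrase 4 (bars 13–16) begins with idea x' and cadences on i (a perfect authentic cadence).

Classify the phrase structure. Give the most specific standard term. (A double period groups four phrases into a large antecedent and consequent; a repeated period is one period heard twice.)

Four phrases in two halves: the first half (bars 1–8) ends with a half cadence, the second (measures 9–16) with a perfect authentic cadence — a large antecedent–consequent pair, i.e. a double period.
Phrase 3 begins with different material from phrase 1, making it contrasting.

contrasting double period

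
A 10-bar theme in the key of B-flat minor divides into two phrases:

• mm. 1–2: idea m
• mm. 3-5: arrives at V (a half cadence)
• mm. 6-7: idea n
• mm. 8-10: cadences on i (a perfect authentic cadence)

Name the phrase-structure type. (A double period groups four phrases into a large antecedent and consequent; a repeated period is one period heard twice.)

contrasting period

Phrase 1 ends with a half cadence (weaker) and phrase 2 with a perfect authentic cadence (stronger): antecedent + consequent = a period.
The two phrases open with different material (m / n), so the period is contrasting.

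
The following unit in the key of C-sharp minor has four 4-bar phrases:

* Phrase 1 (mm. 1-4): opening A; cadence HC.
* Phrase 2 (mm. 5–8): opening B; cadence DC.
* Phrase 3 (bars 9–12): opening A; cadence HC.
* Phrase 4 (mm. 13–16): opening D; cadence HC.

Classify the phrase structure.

Phrase 4 ends with a half cadence, no stronger than phrase 2's deceptive cadence, so the four phrases do not form a double period; nor do phrases 3–4 duplicate 1–2, so it is not a repeated period. With no phrase reaching a conclusive cadence, the passage is a phrase group.

phrase group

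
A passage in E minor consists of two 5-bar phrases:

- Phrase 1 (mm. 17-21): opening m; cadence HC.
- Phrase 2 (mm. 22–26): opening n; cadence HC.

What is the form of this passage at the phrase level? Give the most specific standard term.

The second phrase closes with a half cadence, which is not stronger than the first phrase's half cadence; without a weak→strong cadential pair there is no antecedent–consequent relationship, so this is a phrase group rather than a period.

phrase group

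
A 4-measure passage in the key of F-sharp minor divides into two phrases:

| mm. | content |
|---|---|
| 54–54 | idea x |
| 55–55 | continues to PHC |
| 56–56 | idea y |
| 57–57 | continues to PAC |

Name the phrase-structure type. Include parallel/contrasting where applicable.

contrasting period

Phrase 1 ends with a Phrygian half cadence (weaker) and phrase 2 with a perfect authentic cadence (stronger): antecedent + consequent = a period.
The two phrases open with different material (x / y), so the period is contrasting.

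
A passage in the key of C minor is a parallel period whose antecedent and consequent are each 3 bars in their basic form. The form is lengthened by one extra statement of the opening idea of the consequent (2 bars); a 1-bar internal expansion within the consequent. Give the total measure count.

9 measures

Basic parallel period: 3 + 3 = 6 bars.
6 (basic form) + 2 (extra statement) + 1 (internal expansion) = 9.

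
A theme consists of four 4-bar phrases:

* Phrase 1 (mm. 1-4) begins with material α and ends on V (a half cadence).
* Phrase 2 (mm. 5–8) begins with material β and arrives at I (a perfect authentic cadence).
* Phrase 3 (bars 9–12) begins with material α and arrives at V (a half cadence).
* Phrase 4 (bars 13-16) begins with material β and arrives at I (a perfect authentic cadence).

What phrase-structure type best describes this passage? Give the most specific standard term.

The cadence pattern HC–PAC–HC–PAC is weak–strong twice, and phrases 3–4 restate phrases 1–2: a period heard twice, not a double period (which would end weakly at phrase 2).

repeated period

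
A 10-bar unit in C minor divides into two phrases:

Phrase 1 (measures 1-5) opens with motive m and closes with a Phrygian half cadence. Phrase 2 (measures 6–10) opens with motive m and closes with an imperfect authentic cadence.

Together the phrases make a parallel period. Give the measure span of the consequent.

The phrase ending with the weaker cadence (Phrygian half cadence) is the antecedent; the one ending more conclusively (imperfect authentic cadence) is the consequent. The consequent is measures 6–10.

measures 6–10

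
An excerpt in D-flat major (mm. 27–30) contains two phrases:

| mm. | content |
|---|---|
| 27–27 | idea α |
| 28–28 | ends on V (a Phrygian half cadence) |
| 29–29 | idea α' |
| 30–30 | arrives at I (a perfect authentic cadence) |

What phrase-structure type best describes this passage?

Phrase 1 ends with a Phrygian half cadence (weaker) and phrase 2 with a perfect authentic cadence (stronger): antecedent + consequent = a period.
The two phrases open with the same material (α / α'), so the period is parallel.

parallel period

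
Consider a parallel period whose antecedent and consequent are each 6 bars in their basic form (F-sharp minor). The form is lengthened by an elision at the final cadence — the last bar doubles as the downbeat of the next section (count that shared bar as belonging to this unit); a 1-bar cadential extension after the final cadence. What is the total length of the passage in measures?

Basic parallel period: 6 + 6 = 12 bars.
12 (basic form) + 1 (cadential extension) = 13.
The elision shares a bar with the next section but does not change this unit's count.

13 measures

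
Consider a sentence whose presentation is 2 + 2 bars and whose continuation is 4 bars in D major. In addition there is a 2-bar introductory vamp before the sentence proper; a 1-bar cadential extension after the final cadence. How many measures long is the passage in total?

11 measures

Basic sentence: 2 + 2 + 4 = 8 bars.
8 (basic form) + 2 (introduction) + 1 (cadential extension) = 11.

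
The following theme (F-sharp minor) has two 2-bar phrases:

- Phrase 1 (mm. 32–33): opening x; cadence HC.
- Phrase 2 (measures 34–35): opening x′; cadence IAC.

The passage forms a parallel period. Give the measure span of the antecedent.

The phrase ending with the weaker cadence (half cadence) is the antecedent; the one ending more conclusively (imperfect authentic cadence) is the consequent. The antecedent is measures 32–33.

measures 32–33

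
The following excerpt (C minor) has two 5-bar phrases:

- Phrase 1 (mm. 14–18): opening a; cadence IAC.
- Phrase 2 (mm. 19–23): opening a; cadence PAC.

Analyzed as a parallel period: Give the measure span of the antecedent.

measures 14–18

The antecedent is the phrase ending with the weaker cadence (imperfect authentic cadence, phrase 1) and the consequent the one ending more conclusively (perfect authentic cadence, phrase 2); the antecedent is measures 14–18.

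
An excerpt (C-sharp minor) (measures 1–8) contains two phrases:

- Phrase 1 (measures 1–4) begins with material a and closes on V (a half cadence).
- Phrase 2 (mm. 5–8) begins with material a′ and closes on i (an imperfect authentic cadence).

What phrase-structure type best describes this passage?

Phrase 1 ends with a half cadence (weaker) and phrase 2 with an imperfect authentic cadence (stronger): antecedent + consequent = a period.
The two phrases open with the same material (a / a′), so the period is parallel.

parallel period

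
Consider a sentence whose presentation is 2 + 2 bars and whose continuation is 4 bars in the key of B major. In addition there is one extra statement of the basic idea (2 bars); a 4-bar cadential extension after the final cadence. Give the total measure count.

14 measures

Basic sentence: 2 + 2 + 4 = 8 bars.
8 (basic form) + 2 (extra statement) + 4 (cadential extension) = 14.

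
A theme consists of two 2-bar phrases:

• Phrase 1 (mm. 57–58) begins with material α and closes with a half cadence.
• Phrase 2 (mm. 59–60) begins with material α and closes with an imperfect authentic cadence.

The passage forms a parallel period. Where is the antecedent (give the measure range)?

The antecedent is the phrase ending with the weaker cadence (half cadence, phrase 1) and the consequent the one ending more conclusively (imperfect authentic cadence, phrase 2); the antecedent is mm. 57–58.

measures 57–58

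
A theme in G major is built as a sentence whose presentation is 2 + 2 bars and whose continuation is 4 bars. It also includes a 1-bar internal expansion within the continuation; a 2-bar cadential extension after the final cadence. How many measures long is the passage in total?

Basic sentence: 2 + 2 + 4 = 8 bars.
8 (basic form) + 1 (internal expansion) + 2 (cadential extension) = 11.

11 measures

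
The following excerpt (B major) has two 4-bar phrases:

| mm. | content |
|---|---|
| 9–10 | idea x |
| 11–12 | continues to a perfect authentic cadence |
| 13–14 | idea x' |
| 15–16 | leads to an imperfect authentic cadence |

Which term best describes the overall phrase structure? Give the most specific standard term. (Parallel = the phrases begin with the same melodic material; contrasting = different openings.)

The second phrase closes with an imperfect authentic cadence, which is not stronger than the first phrase's perfect authentic cadence; without a weak→strong cadential pair there is no antecedent–consequent relationship, so this is a phrase group rather than a period.

phrase group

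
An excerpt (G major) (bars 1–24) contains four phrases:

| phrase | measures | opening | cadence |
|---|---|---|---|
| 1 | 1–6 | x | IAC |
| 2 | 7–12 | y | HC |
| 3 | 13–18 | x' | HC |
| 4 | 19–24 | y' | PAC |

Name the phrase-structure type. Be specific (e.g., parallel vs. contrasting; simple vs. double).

Four phrases in two halves: the first half (mm. 1–12) ends with a half cadence, the second (measures 13-24) with a perfect authentic cadence — a large antecedent–consequent pair, i.e. a double period.
Phrase 3 begins with the same material as phrase 1, making it parallel.

parallel double period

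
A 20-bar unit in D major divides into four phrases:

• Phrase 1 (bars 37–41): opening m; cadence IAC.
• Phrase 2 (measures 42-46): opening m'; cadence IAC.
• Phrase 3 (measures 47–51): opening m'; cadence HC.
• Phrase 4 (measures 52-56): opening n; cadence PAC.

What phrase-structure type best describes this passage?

Four phrases in two halves: the first half (measures 37–46) ends with an imperfect authentic cadence, the second (measures 47-56) with a perfect authentic cadence — a large antecedent–consequent pair, i.e. a double period.
Phrase 3 begins with the same material as phrase 1, making it parallel.

parallel double period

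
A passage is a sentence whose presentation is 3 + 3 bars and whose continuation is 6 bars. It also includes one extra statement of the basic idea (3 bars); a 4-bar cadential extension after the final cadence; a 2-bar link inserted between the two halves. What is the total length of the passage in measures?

Basic sentence: 3 + 3 + 6 = 12 bars.
12 (basic form) + 3 (extra statement) + 4 (cadential extension) + 2 (link) = 21.

21 measures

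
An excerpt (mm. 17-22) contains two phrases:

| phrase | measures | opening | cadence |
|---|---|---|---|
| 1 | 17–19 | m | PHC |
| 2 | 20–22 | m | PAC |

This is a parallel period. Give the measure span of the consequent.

measures 20–22

The phrase ending with the weaker cadence (Phrygian half cadence) is the antecedent; the one ending more conclusively (perfect authentic cadence) is the consequent. The consequent is measures 20–22.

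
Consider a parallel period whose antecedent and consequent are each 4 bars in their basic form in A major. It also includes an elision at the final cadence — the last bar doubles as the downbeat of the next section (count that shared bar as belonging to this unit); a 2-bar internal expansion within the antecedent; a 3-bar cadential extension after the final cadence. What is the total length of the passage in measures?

Basic parallel period: 4 + 4 = 8 bars.
8 (basic form) + 2 (internal expansion) + 3 (cadential extension) = 13.
The elision shares a bar with the next section but does not change this unit's count.

13 measures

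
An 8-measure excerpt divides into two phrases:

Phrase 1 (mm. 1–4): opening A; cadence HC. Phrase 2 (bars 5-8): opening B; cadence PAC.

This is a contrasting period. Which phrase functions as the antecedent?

The phrase ending with the weaker cadence (half cadence) is the antecedent; the one ending more conclusively (perfect authentic cadence) is the consequent. The antecedent is phrase 1.

phrase 1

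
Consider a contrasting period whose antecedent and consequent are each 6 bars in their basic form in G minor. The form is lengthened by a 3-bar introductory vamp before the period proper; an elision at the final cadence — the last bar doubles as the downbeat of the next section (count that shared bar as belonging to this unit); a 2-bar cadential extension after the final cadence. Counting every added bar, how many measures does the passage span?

17 measures

Basic contrasting period: 6 + 6 = 12 bars.
12 (basic form) + 3 (introduction) + 2 (cadential extension) = 17.
The elision shares a bar with the next section but does not change this unit's count.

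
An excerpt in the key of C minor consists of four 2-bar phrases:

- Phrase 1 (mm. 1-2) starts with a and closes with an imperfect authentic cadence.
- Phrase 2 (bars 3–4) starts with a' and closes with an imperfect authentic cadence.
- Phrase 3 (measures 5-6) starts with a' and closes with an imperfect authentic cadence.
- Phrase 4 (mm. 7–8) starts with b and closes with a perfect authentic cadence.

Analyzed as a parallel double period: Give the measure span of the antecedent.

In a double period the four phrases pair into a large antecedent (phrases 1–2, ending imperfect authentic cadence) and a large consequent (phrases 3–4, ending perfect authentic cadence). The antecedent spans bars 1-4.

measures 1–4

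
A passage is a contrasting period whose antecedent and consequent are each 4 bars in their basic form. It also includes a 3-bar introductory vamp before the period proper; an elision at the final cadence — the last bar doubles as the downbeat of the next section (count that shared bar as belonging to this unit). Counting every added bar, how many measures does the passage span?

Basic contrasting period: 4 + 4 = 8 bars.
8 (basic form) + 3 (introduction) = 11.
The elision shares a bar with the next section but does not change this unit's count.

11 measures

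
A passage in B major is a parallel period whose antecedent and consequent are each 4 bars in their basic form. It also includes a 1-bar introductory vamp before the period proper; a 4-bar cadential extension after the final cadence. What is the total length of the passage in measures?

13 measures

Basic parallel period: 4 + 4 = 8 bars.
8 (basic form) + 1 (introduction) + 4 (cadential extension) = 13.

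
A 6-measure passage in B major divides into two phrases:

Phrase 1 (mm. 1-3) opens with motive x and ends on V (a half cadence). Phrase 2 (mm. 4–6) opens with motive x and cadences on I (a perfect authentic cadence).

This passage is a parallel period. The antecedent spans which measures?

The antecedent is the phrase ending with the weaker cadence (half cadence, phrase 1) and the consequent the one ending more conclusively (perfect authentic cadence, phrase 2); the antecedent is mm. 1–3.

measures 1–3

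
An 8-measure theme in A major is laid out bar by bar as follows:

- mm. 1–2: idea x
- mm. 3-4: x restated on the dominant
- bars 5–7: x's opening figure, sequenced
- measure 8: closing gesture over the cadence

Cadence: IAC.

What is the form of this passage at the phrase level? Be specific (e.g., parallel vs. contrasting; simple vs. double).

sentence

Basic idea (mm. 1–2) + its repetition (mm. 3–4) form the presentation; fragmentation and cadence (mm. 5–8) form the continuation — the 8-bar whole is a sentence.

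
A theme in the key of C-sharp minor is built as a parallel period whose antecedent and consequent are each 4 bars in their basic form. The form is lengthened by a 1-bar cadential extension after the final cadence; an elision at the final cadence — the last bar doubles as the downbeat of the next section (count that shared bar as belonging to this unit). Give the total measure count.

Basic parallel period: 4 + 4 = 8 bars.
8 (basic form) + 1 (cadential extension) = 9.
The elision shares a bar with the next section but does not change this unit's count.

9 measures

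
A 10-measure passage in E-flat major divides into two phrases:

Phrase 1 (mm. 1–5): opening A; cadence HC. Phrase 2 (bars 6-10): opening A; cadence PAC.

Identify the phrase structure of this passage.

parallel period

Phrase 1 ends with a half cadence (weaker) and phrase 2 with a perfect authentic cadence (stronger): antecedent + consequent = a period.
The two phrases open with the same material (A / A), so the period is parallel.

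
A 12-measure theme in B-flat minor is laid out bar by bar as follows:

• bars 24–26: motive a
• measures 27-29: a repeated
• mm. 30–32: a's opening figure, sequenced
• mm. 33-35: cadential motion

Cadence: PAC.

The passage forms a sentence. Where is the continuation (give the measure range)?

After the presentation (measures 24-29), the continuation covers the fragmentation through the cadence: mm. 30-35.

measures 30–35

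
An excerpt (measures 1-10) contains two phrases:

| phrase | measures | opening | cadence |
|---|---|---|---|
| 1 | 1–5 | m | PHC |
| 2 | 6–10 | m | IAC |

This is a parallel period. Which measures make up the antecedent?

The phrase ending with the weaker cadence (Phrygian half cadence) is the antecedent; the one ending more conclusively (imperfect authentic cadence) is the consequent. The antecedent is measures 1–5.

measures 1–5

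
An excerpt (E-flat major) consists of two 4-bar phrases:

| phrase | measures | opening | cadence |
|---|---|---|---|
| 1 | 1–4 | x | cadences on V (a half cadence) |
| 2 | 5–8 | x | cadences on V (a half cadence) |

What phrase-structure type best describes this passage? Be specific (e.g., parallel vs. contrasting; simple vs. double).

Both phrases have the same opening (x) and the same cadence (half cadence): the second is a restatement, not a consequent, so this is a repeated phrase rather than a period.

repeated phrase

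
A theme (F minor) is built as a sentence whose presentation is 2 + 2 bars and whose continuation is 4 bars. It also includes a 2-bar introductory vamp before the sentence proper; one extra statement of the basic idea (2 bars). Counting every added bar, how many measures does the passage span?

Basic sentence: 2 + 2 + 4 = 8 bars.
8 (basic form) + 2 (introduction) + 2 (extra statement) = 12.

12 measures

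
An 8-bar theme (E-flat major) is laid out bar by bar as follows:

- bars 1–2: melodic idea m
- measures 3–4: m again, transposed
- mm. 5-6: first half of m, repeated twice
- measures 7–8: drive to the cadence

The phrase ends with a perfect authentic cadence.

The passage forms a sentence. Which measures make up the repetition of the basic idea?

The presentation of a sentence is the basic idea (measures 1–2) plus its repetition (measures 3-4); the repetition of the basic idea is therefore measures 3–4.

measures 3–4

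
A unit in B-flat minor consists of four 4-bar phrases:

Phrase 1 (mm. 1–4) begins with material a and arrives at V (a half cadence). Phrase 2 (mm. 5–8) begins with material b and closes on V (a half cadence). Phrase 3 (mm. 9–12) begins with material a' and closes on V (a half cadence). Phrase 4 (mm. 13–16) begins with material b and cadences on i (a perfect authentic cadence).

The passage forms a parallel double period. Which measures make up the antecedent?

In a double period the first pair of phrases (ending half cadence) is the large antecedent and the second pair (ending perfect authentic cadence) is the large consequent; the antecedent is measures 1–8.

measures 1–8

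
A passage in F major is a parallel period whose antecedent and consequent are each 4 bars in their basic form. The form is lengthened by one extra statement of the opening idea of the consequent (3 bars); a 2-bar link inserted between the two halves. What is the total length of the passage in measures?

Basic parallel period: 4 + 4 = 8 bars.
8 (basic form) + 3 (extra statement) + 2 (link) = 13.

13 measures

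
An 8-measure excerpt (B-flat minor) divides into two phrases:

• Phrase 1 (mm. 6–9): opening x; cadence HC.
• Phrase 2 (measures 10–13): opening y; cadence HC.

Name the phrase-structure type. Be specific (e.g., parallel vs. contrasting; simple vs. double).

phrase group

The second phrase closes with a half cadence, which is not stronger than the first phrase's half cadence; without a weak→strong cadential pair there is no antecedent–consequent relationship, so this is a phrase group rather than a period.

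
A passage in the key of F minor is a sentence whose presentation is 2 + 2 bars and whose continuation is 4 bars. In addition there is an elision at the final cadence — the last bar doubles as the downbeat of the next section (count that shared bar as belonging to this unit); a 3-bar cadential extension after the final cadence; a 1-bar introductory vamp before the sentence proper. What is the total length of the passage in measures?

Basic sentence: 2 + 2 + 4 = 8 bars.
8 (basic form) + 3 (cadential extension) + 1 (introduction) = 12.
The elision shares a bar with the next section but does not change this unit's count.

12 measures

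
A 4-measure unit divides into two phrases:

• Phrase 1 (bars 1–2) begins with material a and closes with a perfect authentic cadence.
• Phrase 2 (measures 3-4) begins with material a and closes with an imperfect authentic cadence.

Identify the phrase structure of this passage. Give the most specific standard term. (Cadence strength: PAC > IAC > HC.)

phrase group

The second phrase closes with an imperfect authentic cadence, which is not stronger than the first phrase's perfect authentic cadence; without a weak→strong cadential pair there is no antecedent–consequent relationship, so this is a phrase group rather than a period.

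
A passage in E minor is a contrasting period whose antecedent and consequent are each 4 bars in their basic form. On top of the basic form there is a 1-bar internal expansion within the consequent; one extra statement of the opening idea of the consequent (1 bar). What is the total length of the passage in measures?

10 measures

Basic contrasting period: 4 + 4 = 8 bars.
8 (basic form) + 1 (internal expansion) + 1 (extra statement) = 10.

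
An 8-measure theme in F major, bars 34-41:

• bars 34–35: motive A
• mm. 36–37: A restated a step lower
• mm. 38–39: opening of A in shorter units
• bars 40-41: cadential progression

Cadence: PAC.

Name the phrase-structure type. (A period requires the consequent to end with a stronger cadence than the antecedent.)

Basic idea (mm. 34–35) + its repetition (bars 36-37) form the presentation; fragmentation and cadence (measures 38–41) form the continuation — the 8-bar whole is a sentence.

sentence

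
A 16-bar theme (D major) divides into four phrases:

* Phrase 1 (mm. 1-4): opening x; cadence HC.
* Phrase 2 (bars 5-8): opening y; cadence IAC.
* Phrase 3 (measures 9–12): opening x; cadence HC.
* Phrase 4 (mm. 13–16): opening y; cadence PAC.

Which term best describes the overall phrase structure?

parallel double period

Four phrases in two halves: the first half (bars 1-8) ends with an imperfect authentic cadence, the second (mm. 9-16) with a perfect authentic cadence — a large antecedent–consequent pair, i.e. a double period.
Phrase 3 begins with the same material as phrase 1, making it parallel.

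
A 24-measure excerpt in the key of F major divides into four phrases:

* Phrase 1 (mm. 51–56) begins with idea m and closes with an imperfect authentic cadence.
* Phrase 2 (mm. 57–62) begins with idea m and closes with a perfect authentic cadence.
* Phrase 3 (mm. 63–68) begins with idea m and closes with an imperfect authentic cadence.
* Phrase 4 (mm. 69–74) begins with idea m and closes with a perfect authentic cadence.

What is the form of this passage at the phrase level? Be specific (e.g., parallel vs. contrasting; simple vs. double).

The cadence pattern IAC–PAC–IAC–PAC is weak–strong twice, and phrases 3–4 restate phrases 1–2: a period heard twice, not a double period (which would end weakly at phrase 2).

repeated period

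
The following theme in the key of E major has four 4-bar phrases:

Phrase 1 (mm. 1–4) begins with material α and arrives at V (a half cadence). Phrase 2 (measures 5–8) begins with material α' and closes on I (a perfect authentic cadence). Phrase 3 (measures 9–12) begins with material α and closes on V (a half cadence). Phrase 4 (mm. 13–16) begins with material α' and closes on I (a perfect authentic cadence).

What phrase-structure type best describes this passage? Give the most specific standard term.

repeated period

The cadence pattern HC–PAC–HC–PAC is weak–strong twice, and phrases 3–4 restate phrases 1–2: a period heard twice, not a double period (which would end weakly at phrase 2).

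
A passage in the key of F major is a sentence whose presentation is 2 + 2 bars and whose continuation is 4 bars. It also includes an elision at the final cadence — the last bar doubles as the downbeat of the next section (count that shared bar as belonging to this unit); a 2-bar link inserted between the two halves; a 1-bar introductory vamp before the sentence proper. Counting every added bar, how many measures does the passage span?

11 measures

Basic sentence: 2 + 2 + 4 = 8 bars.
8 (basic form) + 2 (link) + 1 (introduction) = 11.
The elision shares a bar with the next section but does not change this unit's count.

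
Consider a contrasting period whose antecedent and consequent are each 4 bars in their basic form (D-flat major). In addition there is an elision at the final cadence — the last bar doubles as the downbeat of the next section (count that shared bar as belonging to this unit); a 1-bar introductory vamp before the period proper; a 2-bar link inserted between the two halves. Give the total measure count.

Basic contrasting period: 4 + 4 = 8 bars.
8 (basic form) + 1 (introduction) + 2 (link) = 11.
The elision shares a bar with the next section but does not change this unit's count.

11 measures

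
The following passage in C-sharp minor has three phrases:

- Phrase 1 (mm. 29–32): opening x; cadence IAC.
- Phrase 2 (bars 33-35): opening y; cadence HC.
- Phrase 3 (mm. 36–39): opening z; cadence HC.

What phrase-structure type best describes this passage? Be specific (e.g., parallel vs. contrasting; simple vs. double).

The final phrase closes with a half cadence, which is not stronger than the preceding half cadence; the 3 phrases lack an overall antecedent–consequent design and so form a phrase group.

phrase group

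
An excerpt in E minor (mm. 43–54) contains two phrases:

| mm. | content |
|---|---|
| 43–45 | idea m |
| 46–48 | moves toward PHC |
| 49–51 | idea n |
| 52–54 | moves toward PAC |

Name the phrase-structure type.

Phrase 1 ends with a Phrygian half cadence (weaker) and phrase 2 with a perfect authentic cadence (stronger): antecedent + consequent = a period.
The two phrases open with different material (m / n), so the period is contrasting.

contrasting period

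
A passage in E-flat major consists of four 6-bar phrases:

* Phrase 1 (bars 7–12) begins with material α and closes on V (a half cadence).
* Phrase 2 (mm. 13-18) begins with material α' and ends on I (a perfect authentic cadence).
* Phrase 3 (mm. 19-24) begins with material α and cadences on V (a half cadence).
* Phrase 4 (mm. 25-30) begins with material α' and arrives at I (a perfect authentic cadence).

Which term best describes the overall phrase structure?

The cadence pattern HC–PAC–HC–PAC is weak–strong twice, and phrases 3–4 restate phrases 1–2: a period heard twice, not a double period (which would end weakly at phrase 2).

repeated period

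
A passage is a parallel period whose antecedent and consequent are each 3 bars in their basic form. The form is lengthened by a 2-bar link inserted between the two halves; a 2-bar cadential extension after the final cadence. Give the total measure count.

10 measures

Basic parallel period: 3 + 3 = 6 bars.
6 (basic form) + 2 (link) + 2 (cadential extension) = 10.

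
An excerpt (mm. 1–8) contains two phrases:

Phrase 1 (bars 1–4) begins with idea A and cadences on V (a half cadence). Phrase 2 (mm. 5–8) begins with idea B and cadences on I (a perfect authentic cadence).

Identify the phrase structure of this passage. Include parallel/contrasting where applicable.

Phrase 1 ends with a half cadence (weaker) and phrase 2 with a perfect authentic cadence (stronger): antecedent + consequent = a period.
The two phrases open with different material (A / B), so the period is contrasting.

contrasting period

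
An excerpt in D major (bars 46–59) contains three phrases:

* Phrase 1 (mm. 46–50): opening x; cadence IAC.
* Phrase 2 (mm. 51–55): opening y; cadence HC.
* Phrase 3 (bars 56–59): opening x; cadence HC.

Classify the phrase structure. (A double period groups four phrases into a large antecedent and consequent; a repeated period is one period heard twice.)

phrase group

The final phrase closes with a half cadence, which is not stronger than the preceding half cadence; the 3 phrases lack an overall antecedent–consequent design and so form a phrase group.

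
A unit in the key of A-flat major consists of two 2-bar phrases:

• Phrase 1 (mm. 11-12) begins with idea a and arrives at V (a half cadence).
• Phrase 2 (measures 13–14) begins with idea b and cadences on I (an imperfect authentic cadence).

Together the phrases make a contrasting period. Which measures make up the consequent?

measures 13–14

The phrase ending with the weaker cadence (half cadence) is the antecedent; the one ending more conclusively (imperfect authentic cadence) is the consequent. The consequent is measures 13–14.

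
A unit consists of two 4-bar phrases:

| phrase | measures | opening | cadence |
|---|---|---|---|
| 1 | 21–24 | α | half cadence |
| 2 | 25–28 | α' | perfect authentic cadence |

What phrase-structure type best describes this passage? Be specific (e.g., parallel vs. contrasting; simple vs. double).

parallel period

Phrase 1 ends with a half cadence (weaker) and phrase 2 with a perfect authentic cadence (stronger): antecedent + consequent = a period.
The two phrases open with the same material (α / α'), so the period is parallel.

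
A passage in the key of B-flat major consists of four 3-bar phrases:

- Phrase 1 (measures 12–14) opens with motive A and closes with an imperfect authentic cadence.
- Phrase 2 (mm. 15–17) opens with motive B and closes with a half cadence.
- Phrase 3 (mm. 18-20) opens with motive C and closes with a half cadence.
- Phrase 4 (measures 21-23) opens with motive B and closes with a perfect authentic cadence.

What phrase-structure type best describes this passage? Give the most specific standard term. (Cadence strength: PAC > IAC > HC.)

Four phrases in two halves: the first half (bars 12–17) ends with a half cadence, the second (measures 18–23) with a perfect authentic cadence — a large antecedent–consequent pair, i.e. a double period.
Phrase 3 begins with different material from phrase 1, making it contrasting.

contrasting double period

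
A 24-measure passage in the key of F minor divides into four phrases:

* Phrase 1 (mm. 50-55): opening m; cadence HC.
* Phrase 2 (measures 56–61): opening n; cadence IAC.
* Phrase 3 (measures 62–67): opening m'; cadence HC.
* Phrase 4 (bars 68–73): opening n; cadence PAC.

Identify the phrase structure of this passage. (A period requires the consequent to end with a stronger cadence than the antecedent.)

Four phrases in two halves: the first half (mm. 50–61) ends with an imperfect authentic cadence, the second (mm. 62–73) with a perfect authentic cadence — a large antecedent–consequent pair, i.e. a double period.
Phrase 3 begins with the same material as phrase 1, making it parallel.

parallel double period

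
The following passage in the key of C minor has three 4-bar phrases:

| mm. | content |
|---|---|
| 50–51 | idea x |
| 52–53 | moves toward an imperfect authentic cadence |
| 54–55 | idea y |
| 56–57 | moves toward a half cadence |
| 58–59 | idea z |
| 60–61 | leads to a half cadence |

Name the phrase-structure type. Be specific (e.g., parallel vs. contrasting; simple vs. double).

The final phrase closes with a half cadence, which is not stronger than the preceding half cadence; the 3 phrases lack an overall antecedent–consequent design and so form a phrase group.

phrase group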